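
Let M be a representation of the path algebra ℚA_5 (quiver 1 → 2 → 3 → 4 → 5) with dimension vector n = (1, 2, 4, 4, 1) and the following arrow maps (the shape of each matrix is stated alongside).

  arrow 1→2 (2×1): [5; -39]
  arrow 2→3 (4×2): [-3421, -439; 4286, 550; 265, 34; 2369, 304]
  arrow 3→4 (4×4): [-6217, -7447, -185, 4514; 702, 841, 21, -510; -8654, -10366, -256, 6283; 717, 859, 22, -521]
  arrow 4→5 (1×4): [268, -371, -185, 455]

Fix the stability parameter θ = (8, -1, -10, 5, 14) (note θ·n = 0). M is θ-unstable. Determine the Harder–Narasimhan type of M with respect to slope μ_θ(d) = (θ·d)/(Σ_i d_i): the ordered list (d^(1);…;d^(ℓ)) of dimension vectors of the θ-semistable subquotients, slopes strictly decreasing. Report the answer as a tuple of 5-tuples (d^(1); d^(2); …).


Interval decomposition of M: I[1,5], I[2,4], I[3,4]^2.
HN type (ℓ=5): μ^(1)=14; μ^(2)=5; μ^(3)=-1; μ^(4)=-11/2; μ^(5)=-10

((0, 0, 0, 0, 1); (0, 0, 0, 4, 0); (1, 1, 1, 0, 0); (0, 1, 1, 0, 0); (0, 0, 2, 0, 0))


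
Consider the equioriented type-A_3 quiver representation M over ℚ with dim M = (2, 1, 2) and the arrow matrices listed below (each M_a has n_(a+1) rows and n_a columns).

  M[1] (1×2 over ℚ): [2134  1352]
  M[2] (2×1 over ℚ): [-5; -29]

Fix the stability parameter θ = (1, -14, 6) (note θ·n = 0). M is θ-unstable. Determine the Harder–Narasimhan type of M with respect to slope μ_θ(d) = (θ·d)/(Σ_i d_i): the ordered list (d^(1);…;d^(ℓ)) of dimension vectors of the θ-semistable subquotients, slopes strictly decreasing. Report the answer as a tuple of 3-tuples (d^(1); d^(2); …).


Interval decomposition of M: I[1,1], I[1,3], I[3,3].
HN type (ℓ=3): μ^(1)=6; μ^(2)=1; μ^(3)=-13/2

((0, 0, 2); (1, 0, 0); (1, 1, 0))


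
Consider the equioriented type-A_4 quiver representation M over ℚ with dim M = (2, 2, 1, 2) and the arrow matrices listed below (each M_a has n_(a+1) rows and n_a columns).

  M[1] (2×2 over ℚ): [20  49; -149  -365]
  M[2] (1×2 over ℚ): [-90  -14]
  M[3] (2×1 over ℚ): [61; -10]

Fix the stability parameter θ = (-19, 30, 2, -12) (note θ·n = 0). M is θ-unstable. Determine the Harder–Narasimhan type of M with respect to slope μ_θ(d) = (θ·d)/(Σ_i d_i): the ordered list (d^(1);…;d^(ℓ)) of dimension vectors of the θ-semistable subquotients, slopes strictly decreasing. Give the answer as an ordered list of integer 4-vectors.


Barcode: M ≅ I[1,2], I[1,4], I[4,4]. HN layers by μ_θ (4 steps, strictly decreasing):
  μ^(1)=30; μ^(2)=20/3; μ^(3)=-12; μ^(4)=-19

((0, 1, 0, 0); (0, 1, 1, 1); (0, 0, 0, 1); (2, 0, 0, 0))


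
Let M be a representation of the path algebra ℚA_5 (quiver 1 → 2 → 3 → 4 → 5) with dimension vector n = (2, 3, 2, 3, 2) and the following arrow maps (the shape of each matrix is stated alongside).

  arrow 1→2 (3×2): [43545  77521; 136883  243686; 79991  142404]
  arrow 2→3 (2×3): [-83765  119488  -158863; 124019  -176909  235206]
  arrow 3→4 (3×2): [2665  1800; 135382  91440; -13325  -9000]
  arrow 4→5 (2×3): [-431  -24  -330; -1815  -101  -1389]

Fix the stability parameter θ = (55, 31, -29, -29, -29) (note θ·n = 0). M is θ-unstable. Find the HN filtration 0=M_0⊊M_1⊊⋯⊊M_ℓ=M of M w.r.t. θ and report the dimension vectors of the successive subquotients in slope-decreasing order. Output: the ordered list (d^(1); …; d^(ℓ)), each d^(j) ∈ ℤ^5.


Via rank(M_{q-1}∘⋯∘M_p): M ≅ I[1,2], I[1,5], I[2,3], I[4,4], I[4,5].
μ_θ-semistable layers: μ^(1)=43; μ^(2)=1; μ^(3)=-1/5; μ^(4)=-29

((1, 1, 0, 0, 0); (0, 1, 1, 0, 0); (1, 1, 1, 1, 1); (0, 0, 0, 2, 1))


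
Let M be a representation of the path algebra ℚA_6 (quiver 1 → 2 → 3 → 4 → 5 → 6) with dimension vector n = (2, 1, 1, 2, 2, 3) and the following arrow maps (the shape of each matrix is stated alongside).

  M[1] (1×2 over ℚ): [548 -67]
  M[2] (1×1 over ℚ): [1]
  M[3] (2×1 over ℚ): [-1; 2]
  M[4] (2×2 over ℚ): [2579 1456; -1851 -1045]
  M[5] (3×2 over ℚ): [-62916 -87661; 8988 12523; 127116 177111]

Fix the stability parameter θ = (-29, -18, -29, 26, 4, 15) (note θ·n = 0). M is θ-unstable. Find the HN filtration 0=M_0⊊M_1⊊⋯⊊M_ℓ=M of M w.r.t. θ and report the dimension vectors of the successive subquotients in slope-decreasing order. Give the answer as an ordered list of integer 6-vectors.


Interval decomposition of M: I[1,1], I[1,6], I[4,5], I[6,6]^2.
HN type (ℓ=3): μ^(1)=15; μ^(2)=-47/2; μ^(3)=-29

((0, 0, 0, 2, 2, 3); (0, 1, 1, 0, 0, 0); (2, 0, 0, 0, 0, 0))


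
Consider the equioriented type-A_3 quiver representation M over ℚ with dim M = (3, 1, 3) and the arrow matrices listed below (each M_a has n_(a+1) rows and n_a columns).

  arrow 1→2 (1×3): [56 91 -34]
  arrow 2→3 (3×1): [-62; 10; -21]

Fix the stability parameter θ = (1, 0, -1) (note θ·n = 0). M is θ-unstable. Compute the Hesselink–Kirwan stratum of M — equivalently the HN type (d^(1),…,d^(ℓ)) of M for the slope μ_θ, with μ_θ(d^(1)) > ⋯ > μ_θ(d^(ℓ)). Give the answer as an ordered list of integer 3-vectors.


Interval decomposition of M: I[1,1]^2, I[1,3], I[3,3]^2.
HN type (ℓ=3): μ^(1)=1; μ^(2)=0; μ^(3)=-1

((2, 0, 0); (1, 1, 1); (0, 0, 2))


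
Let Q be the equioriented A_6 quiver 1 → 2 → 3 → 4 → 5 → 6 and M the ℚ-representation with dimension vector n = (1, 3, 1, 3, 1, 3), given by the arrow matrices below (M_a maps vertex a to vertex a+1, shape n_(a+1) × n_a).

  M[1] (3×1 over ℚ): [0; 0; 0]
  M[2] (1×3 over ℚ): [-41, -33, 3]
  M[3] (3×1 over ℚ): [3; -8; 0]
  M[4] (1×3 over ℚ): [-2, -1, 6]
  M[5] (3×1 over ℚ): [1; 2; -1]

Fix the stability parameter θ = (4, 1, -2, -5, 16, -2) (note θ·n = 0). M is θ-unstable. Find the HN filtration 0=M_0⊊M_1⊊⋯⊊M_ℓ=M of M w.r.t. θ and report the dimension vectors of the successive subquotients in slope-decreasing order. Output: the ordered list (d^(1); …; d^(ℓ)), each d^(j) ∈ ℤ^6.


Interval decomposition of M: I[1,1], I[2,2]^2, I[2,6], I[4,4]^2, I[6,6]^2.
HN type (ℓ=5): μ^(1)=7; μ^(2)=4; μ^(3)=1; μ^(4)=-2; μ^(5)=-5

((0, 0, 0, 0, 1, 1); (1, 0, 0, 0, 0, 0); (0, 2, 0, 0, 0, 0); (0, 1, 1, 1, 0, 2); (0, 0, 0, 2, 0, 0))


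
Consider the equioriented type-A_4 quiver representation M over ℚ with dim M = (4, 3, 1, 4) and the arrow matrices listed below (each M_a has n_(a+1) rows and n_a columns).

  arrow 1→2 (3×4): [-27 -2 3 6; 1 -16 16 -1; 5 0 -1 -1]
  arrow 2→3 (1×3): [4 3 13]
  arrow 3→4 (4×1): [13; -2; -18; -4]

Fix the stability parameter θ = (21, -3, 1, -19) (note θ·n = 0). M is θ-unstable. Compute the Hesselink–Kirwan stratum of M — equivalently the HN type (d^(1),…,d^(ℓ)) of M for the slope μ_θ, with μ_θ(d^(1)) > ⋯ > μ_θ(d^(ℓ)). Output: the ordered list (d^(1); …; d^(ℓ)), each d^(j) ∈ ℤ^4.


Barcode: M ≅ I[1,1], I[1,2]^2, I[1,4], I[4,4]^3. HN layers by μ_θ (4 steps, strictly decreasing):
  μ^(1)=21; μ^(2)=9; μ^(3)=0; μ^(4)=-19

((1, 0, 0, 0); (2, 2, 0, 0); (1, 1, 1, 1); (0, 0, 0, 3))


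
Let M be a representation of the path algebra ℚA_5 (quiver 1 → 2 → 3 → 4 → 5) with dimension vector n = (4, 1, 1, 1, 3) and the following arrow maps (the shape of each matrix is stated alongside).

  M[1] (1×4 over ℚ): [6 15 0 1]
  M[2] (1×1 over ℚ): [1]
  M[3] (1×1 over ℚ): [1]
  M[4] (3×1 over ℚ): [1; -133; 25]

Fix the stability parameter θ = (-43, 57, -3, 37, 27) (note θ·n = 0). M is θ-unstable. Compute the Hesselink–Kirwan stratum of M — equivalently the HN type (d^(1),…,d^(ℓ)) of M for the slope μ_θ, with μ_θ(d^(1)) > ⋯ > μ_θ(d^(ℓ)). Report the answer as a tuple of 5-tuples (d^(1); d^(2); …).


Barcode: M ≅ I[1,1]^3, I[1,5], I[5,5]^2. HN layers by μ_θ (3 steps, strictly decreasing):
  μ^(1)=32; μ^(2)=27; μ^(3)=-43

((0, 0, 0, 1, 1); (0, 1, 1, 0, 2); (4, 0, 0, 0, 0))


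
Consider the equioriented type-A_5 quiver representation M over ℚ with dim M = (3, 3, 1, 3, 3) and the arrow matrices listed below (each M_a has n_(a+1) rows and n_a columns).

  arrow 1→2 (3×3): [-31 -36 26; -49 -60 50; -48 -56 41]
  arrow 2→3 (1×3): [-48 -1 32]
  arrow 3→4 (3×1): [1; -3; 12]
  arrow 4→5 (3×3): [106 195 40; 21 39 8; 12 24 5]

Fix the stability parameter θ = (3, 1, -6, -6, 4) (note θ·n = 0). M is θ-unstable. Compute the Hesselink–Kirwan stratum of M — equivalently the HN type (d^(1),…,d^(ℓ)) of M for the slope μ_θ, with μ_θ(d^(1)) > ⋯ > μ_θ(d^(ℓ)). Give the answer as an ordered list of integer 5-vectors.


Interval decomposition of M: I[1,1], I[1,2], I[1,5], I[2,2], I[4,5]^2.
HN type (ℓ=6): μ^(1)=4; μ^(2)=3; μ^(3)=2; μ^(4)=1; μ^(5)=-2; μ^(6)=-6

((0, 0, 0, 0, 3); (1, 0, 0, 0, 0); (1, 1, 0, 0, 0); (0, 1, 0, 0, 0); (1, 1, 1, 1, 0); (0, 0, 0, 2, 0))


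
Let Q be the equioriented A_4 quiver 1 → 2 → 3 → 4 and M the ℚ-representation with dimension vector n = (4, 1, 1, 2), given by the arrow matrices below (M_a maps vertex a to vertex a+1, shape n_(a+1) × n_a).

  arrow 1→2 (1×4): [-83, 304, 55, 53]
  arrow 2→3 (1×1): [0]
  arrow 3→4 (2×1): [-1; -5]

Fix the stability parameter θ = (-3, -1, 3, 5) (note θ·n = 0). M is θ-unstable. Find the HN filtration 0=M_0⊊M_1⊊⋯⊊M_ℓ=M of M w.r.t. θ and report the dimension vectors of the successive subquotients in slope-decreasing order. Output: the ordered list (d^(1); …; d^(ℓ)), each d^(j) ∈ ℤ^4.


Barcode: M ≅ I[1,1]^3, I[1,2], I[3,4], I[4,4]. HN layers by μ_θ (4 steps, strictly decreasing):
  μ^(1)=5; μ^(2)=3; μ^(3)=-1; μ^(4)=-3

((0, 0, 0, 2); (0, 0, 1, 0); (0, 1, 0, 0); (4, 0, 0, 0))


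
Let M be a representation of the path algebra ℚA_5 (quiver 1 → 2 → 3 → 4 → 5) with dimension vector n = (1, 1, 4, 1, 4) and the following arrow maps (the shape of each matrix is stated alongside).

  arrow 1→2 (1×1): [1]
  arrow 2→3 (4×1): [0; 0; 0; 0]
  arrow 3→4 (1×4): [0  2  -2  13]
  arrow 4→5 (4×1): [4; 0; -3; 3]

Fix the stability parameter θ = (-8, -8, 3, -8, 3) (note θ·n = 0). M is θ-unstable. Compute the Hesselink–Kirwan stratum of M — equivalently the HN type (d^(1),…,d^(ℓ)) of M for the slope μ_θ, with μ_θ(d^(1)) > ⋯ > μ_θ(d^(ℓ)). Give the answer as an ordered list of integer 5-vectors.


Via rank(M_{q-1}∘⋯∘M_p): M ≅ I[1,2], I[3,3]^3, I[3,5], I[5,5]^3.
μ_θ-semistable layers: μ^(1)=3; μ^(2)=-5/2; μ^(3)=-8

((0, 0, 3, 0, 4); (0, 0, 1, 1, 0); (1, 1, 0, 0, 0))


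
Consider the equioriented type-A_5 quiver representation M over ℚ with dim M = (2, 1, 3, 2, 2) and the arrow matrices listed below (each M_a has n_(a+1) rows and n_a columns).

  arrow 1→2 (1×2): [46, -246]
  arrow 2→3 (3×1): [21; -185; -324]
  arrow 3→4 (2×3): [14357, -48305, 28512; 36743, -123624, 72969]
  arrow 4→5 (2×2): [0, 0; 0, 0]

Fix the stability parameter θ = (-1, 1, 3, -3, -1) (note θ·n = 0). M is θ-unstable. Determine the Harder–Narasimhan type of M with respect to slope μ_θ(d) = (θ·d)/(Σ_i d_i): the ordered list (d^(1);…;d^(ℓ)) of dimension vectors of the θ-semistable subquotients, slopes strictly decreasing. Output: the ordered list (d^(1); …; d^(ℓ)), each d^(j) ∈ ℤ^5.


Via rank(M_{q-1}∘⋯∘M_p): M ≅ I[1,1], I[1,4], I[3,3], I[3,4], I[5,5]^2.
μ_θ-semistable layers: μ^(1)=3; μ^(2)=1/3; μ^(3)=0; μ^(4)=-1

((0, 0, 1, 0, 0); (0, 1, 1, 1, 0); (0, 0, 1, 1, 0); (2, 0, 0, 0, 2))


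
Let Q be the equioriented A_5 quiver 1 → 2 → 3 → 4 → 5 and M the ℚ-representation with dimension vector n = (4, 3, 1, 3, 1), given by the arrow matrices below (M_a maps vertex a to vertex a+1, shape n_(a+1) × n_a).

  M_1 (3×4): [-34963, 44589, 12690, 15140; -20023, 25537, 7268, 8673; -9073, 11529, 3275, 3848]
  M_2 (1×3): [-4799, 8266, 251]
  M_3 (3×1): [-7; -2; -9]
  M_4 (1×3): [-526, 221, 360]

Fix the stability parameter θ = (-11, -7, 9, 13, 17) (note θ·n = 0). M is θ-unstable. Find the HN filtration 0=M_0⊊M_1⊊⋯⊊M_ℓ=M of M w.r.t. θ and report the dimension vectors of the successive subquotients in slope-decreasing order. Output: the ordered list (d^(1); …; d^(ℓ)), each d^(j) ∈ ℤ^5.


Via rank(M_{q-1}∘⋯∘M_p): M ≅ I[1,1], I[1,2]^2, I[1,4], I[4,4], I[4,5].
μ_θ-semistable layers: μ^(1)=17; μ^(2)=13; μ^(3)=9; μ^(4)=-7; μ^(5)=-11

((0, 0, 0, 0, 1); (0, 0, 0, 3, 0); (0, 0, 1, 0, 0); (0, 3, 0, 0, 0); (4, 0, 0, 0, 0))


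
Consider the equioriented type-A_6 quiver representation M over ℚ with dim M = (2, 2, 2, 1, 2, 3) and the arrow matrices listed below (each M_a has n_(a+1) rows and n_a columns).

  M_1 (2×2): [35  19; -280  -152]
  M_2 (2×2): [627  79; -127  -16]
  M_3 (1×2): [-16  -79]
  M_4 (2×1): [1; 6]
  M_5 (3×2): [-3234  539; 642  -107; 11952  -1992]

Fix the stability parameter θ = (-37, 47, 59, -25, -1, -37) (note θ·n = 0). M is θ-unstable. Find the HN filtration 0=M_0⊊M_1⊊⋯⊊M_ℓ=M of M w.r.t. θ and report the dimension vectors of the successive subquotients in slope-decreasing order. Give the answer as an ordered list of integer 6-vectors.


Barcode: M ≅ I[1,1], I[1,5], I[2,3], I[5,6], I[6,6]^2. HN layers by μ_θ (5 steps, strictly decreasing):
  μ^(1)=59; μ^(2)=47; μ^(3)=20; μ^(4)=-19; μ^(5)=-37

((0, 0, 1, 0, 0, 0); (0, 1, 0, 0, 0, 0); (0, 1, 1, 1, 1, 0); (0, 0, 0, 0, 1, 1); (2, 0, 0, 0, 0, 2))


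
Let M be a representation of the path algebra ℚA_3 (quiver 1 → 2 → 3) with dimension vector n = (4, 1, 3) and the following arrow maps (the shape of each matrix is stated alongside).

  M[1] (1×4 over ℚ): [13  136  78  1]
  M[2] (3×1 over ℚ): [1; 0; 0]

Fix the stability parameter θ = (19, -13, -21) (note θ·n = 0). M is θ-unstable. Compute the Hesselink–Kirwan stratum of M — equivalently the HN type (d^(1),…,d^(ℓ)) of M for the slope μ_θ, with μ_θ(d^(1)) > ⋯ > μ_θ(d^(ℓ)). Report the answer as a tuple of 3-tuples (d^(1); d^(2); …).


Via rank(M_{q-1}∘⋯∘M_p): M ≅ I[1,1]^3, I[1,3], I[3,3]^2.
μ_θ-semistable layers: μ^(1)=19; μ^(2)=-5; μ^(3)=-21

((3, 0, 0); (1, 1, 1); (0, 0, 2))


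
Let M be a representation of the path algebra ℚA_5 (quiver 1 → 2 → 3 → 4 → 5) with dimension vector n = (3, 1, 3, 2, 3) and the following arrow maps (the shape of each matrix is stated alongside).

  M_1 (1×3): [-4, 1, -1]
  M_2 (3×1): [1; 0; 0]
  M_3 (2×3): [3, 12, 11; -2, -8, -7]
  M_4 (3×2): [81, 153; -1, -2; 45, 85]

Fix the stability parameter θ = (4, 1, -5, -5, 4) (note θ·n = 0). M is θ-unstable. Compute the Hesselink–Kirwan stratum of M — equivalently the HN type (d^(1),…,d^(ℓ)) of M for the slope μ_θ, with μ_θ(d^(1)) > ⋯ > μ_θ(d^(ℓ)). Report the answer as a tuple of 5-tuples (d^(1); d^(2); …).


Interval decomposition of M: I[1,1]^2, I[1,5], I[3,3], I[3,5], I[5,5].
HN type (ℓ=3): μ^(1)=4; μ^(2)=-5/4; μ^(3)=-5

((2, 0, 0, 0, 3); (1, 1, 1, 1, 0); (0, 0, 2, 1, 0))


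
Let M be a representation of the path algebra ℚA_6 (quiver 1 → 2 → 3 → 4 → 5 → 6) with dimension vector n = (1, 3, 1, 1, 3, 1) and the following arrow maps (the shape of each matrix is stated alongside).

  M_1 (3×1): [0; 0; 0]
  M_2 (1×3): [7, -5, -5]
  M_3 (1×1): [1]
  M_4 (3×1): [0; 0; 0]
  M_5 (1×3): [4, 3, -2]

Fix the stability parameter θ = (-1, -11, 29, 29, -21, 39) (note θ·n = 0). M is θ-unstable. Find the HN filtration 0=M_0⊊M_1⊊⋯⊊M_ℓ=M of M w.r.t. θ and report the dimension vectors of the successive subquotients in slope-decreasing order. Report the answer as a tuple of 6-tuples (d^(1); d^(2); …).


Interval decomposition of M: I[1,1], I[2,2]^2, I[2,4], I[5,5]^2, I[5,6].
HN type (ℓ=5): μ^(1)=39; μ^(2)=29; μ^(3)=-1; μ^(4)=-11; μ^(5)=-21

((0, 0, 0, 0, 0, 1); (0, 0, 1, 1, 0, 0); (1, 0, 0, 0, 0, 0); (0, 3, 0, 0, 0, 0); (0, 0, 0, 0, 3, 0))


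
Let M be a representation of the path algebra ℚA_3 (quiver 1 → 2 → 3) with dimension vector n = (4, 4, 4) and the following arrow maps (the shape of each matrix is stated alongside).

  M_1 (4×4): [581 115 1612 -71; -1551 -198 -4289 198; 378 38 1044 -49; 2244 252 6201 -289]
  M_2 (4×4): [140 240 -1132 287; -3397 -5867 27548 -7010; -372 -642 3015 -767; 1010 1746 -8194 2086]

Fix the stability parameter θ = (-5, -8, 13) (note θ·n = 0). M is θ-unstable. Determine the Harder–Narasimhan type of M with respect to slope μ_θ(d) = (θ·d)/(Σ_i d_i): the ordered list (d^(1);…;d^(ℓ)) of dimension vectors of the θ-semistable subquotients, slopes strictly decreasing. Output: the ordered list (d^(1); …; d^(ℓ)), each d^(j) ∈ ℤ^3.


Interval decomposition of M: I[1,2], I[1,3]^3, I[3,3].
HN type (ℓ=2): μ^(1)=13; μ^(2)=-13/2

((0, 0, 4); (4, 4, 0))


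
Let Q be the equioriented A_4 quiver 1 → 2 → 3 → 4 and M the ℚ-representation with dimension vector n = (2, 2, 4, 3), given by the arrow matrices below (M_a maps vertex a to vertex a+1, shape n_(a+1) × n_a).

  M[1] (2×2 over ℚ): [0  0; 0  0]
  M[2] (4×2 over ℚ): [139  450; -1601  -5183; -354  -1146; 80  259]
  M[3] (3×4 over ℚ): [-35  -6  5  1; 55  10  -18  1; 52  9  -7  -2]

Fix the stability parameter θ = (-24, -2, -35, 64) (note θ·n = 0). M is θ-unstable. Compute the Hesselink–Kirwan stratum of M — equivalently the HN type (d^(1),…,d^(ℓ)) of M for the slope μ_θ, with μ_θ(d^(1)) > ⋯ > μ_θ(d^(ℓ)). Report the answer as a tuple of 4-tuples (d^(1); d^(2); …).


Barcode: M ≅ I[1,1]^2, I[2,4]^2, I[3,3], I[3,4]. HN layers by μ_θ (4 steps, strictly decreasing):
  μ^(1)=64; μ^(2)=-37/2; μ^(3)=-24; μ^(4)=-35

((0, 0, 0, 3); (0, 2, 2, 0); (2, 0, 0, 0); (0, 0, 2, 0))


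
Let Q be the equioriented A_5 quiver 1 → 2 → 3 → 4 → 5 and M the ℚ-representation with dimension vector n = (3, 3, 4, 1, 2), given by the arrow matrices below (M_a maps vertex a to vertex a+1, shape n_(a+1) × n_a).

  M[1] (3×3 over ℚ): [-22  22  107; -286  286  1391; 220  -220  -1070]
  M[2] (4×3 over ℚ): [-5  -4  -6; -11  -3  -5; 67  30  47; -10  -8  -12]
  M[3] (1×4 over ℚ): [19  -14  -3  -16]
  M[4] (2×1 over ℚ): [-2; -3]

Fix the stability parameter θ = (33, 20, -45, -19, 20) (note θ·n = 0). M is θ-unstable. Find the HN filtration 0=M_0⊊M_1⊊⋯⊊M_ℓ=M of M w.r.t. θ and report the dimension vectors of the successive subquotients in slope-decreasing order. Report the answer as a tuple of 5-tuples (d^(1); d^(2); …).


Barcode: M ≅ I[1,1]^2, I[1,3], I[2,3], I[2,5], I[3,3], I[5,5]. HN layers by μ_θ (6 steps, strictly decreasing):
  μ^(1)=33; μ^(2)=20; μ^(3)=8/3; μ^(4)=-25/2; μ^(5)=-44/3; μ^(6)=-45

((2, 0, 0, 0, 0); (0, 0, 0, 0, 2); (1, 1, 1, 0, 0); (0, 1, 1, 0, 0); (0, 1, 1, 1, 0); (0, 0, 1, 0, 0))


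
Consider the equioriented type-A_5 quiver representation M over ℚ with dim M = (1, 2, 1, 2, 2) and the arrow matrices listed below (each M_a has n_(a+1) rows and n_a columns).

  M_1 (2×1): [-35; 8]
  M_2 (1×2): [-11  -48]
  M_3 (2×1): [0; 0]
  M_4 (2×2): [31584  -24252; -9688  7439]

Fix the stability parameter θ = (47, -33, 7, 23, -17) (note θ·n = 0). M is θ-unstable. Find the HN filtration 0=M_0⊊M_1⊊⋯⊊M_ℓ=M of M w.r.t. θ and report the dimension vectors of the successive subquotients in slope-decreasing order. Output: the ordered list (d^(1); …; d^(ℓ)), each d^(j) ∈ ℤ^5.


Barcode: M ≅ I[1,3], I[2,2], I[4,4], I[4,5], I[5,5]. HN layers by μ_θ (5 steps, strictly decreasing):
  μ^(1)=23; μ^(2)=7; μ^(3)=3; μ^(4)=-17; μ^(5)=-33

((0, 0, 0, 1, 0); (1, 1, 1, 0, 0); (0, 0, 0, 1, 1); (0, 0, 0, 0, 1); (0, 1, 0, 0, 0))


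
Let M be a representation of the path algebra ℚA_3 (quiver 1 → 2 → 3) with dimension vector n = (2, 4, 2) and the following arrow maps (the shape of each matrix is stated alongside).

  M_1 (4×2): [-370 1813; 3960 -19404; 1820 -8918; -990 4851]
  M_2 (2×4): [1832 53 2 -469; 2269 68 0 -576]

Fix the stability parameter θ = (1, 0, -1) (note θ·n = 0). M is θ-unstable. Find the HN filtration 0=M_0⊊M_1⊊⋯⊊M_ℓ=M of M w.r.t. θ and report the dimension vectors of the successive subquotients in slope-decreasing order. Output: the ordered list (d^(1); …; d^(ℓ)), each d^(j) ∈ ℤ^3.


Via rank(M_{q-1}∘⋯∘M_p): M ≅ I[1,1], I[1,3], I[2,2]^2, I[2,3].
μ_θ-semistable layers: μ^(1)=1; μ^(2)=0; μ^(3)=-1/2

((1, 0, 0); (1, 3, 1); (0, 1, 1))


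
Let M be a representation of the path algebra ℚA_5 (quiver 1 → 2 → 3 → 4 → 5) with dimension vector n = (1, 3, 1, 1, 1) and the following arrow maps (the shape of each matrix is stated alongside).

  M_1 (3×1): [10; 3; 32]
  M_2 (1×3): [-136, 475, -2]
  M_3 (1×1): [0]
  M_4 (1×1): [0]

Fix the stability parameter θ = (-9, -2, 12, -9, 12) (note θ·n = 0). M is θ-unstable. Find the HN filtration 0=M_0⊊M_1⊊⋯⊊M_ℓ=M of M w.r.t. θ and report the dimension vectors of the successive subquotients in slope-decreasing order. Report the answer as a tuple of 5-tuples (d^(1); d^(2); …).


Interval decomposition of M: I[1,3], I[2,2]^2, I[4,4], I[5,5].
HN type (ℓ=3): μ^(1)=12; μ^(2)=-2; μ^(3)=-9

((0, 0, 1, 0, 1); (0, 3, 0, 0, 0); (1, 0, 0, 1, 0))


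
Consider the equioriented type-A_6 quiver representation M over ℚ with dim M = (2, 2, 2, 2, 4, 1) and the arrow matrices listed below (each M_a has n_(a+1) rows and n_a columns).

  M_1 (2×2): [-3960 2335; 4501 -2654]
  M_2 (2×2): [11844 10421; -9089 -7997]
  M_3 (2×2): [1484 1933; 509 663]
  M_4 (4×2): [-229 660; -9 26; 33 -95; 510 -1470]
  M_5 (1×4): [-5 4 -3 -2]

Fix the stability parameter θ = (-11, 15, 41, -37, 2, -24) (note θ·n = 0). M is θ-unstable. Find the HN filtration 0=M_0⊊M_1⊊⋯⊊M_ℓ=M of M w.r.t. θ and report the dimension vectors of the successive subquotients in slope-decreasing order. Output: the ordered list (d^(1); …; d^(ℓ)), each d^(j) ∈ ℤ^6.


Barcode: M ≅ I[1,5], I[1,6], I[5,5]^2. HN layers by μ_θ (4 steps, strictly decreasing):
  μ^(1)=21/4; μ^(2)=2; μ^(3)=-3/5; μ^(4)=-11

((0, 1, 1, 1, 1, 0); (0, 0, 0, 0, 2, 0); (0, 1, 1, 1, 1, 1); (2, 0, 0, 0, 0, 0))


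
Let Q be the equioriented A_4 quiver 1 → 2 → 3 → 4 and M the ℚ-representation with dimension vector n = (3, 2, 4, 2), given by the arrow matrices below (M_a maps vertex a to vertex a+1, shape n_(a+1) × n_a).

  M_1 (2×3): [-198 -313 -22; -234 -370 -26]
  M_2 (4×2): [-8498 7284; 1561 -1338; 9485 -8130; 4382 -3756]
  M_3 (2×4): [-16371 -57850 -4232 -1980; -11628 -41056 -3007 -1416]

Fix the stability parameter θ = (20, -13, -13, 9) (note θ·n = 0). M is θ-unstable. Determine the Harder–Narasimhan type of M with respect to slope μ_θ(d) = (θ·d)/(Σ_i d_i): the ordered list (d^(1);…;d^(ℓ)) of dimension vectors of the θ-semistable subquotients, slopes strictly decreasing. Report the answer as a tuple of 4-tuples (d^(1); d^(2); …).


Barcode: M ≅ I[1,1], I[1,2], I[1,4], I[3,3]^2, I[3,4]. HN layers by μ_θ (5 steps, strictly decreasing):
  μ^(1)=20; μ^(2)=9; μ^(3)=7/2; μ^(4)=-2; μ^(5)=-13

((1, 0, 0, 0); (0, 0, 0, 2); (1, 1, 0, 0); (1, 1, 1, 0); (0, 0, 3, 0))


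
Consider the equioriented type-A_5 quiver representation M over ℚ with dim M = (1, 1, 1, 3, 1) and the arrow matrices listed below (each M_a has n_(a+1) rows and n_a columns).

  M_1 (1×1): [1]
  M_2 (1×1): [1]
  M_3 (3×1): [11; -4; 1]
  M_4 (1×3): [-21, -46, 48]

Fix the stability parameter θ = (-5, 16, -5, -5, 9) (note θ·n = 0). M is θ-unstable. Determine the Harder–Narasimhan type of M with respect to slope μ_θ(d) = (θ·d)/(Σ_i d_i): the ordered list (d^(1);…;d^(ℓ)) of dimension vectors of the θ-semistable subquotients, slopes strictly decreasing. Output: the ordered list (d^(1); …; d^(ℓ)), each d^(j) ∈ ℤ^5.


Via rank(M_{q-1}∘⋯∘M_p): M ≅ I[1,5], I[4,4]^2.
μ_θ-semistable layers: μ^(1)=9; μ^(2)=2; μ^(3)=-5

((0, 0, 0, 0, 1); (0, 1, 1, 1, 0); (1, 0, 0, 2, 0))


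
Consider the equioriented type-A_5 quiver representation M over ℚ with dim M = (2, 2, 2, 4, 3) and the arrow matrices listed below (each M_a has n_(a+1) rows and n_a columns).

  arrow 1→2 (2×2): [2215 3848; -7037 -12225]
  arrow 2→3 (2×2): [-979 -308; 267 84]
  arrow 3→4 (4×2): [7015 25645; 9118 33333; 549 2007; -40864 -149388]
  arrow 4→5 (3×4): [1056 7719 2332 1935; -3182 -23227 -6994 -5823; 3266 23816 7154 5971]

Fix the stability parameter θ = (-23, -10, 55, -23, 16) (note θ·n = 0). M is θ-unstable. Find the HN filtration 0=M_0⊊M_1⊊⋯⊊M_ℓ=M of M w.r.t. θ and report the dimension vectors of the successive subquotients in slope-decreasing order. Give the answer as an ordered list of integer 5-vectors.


Via rank(M_{q-1}∘⋯∘M_p): M ≅ I[1,2], I[1,5], I[3,4], I[4,5]^2.
μ_θ-semistable layers: μ^(1)=16; μ^(2)=-10; μ^(3)=-23

((0, 0, 2, 2, 3); (0, 2, 0, 0, 0); (2, 0, 0, 2, 0))


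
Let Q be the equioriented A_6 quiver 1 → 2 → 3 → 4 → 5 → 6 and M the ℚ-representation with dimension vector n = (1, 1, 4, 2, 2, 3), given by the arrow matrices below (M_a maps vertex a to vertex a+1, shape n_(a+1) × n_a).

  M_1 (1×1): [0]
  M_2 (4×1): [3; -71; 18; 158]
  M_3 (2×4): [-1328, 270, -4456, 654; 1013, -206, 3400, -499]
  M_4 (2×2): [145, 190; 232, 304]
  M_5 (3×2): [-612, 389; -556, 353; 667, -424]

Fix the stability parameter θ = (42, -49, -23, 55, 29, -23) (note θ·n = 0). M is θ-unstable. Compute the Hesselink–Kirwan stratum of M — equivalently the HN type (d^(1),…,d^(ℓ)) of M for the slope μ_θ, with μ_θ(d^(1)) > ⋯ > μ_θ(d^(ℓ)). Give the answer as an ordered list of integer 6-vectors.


Via rank(M_{q-1}∘⋯∘M_p): M ≅ I[1,1], I[2,6], I[3,3]^2, I[3,4], I[5,6], I[6,6].
μ_θ-semistable layers: μ^(1)=55; μ^(2)=42; μ^(3)=61/3; μ^(4)=3; μ^(5)=-23; μ^(6)=-49

((0, 0, 0, 1, 0, 0); (1, 0, 0, 0, 0, 0); (0, 0, 0, 1, 1, 1); (0, 0, 0, 0, 1, 1); (0, 0, 4, 0, 0, 1); (0, 1, 0, 0, 0, 0))


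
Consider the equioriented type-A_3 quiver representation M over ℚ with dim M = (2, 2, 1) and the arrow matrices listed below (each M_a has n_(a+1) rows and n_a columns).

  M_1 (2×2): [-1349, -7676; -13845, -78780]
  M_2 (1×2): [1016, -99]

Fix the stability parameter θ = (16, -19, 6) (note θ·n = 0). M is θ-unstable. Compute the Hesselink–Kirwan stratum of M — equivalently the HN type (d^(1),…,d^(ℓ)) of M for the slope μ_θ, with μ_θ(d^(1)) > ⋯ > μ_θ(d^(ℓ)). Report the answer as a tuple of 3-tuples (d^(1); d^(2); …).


Via rank(M_{q-1}∘⋯∘M_p): M ≅ I[1,1], I[1,3], I[2,2].
μ_θ-semistable layers: μ^(1)=16; μ^(2)=6; μ^(3)=-3/2; μ^(4)=-19

((1, 0, 0); (0, 0, 1); (1, 1, 0); (0, 1, 0))


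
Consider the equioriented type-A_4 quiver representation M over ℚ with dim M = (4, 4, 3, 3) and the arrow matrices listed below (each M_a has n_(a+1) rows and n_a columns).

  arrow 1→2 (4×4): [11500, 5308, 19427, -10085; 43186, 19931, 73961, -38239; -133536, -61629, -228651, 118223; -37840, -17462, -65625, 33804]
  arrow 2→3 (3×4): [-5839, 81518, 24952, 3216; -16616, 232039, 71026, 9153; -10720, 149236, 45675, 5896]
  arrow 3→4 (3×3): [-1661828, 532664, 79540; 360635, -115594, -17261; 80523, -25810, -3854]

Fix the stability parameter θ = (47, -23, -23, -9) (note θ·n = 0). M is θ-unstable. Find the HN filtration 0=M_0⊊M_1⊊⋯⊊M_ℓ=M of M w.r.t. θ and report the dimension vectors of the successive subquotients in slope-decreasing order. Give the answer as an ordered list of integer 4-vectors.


Via rank(M_{q-1}∘⋯∘M_p): M ≅ I[1,2], I[1,3], I[1,4]^2, I[4,4].
μ_θ-semistable layers: μ^(1)=12; μ^(2)=1/3; μ^(3)=-2; μ^(4)=-9

((1, 1, 0, 0); (1, 1, 1, 0); (2, 2, 2, 2); (0, 0, 0, 1))


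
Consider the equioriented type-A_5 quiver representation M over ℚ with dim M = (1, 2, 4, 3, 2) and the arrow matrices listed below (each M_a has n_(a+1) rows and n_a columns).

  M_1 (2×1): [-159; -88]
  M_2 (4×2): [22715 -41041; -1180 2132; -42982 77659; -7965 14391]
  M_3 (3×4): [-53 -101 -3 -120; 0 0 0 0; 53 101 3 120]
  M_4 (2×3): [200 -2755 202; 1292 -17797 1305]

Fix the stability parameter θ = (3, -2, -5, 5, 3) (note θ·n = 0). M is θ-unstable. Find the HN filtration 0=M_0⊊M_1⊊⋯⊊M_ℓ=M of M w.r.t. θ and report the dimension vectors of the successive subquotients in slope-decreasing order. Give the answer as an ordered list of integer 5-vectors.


Barcode: M ≅ I[1,5], I[2,3], I[3,3]^2, I[4,4], I[4,5]. HN layers by μ_θ (5 steps, strictly decreasing):
  μ^(1)=5; μ^(2)=4; μ^(3)=-4/3; μ^(4)=-7/2; μ^(5)=-5

((0, 0, 0, 1, 0); (0, 0, 0, 2, 2); (1, 1, 1, 0, 0); (0, 1, 1, 0, 0); (0, 0, 2, 0, 0))


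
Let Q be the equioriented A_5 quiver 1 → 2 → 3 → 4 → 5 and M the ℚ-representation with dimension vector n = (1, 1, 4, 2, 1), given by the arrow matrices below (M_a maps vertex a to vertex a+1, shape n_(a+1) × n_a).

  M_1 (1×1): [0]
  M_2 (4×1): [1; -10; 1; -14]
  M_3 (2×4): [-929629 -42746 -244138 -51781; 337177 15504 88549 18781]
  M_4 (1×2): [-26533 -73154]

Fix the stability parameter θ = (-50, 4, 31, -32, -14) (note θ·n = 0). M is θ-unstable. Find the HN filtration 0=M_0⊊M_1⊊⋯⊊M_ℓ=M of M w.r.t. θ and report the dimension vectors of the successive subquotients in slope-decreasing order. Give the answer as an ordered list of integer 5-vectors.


Interval decomposition of M: I[1,1], I[2,5], I[3,3]^2, I[3,4].
HN type (ℓ=4): μ^(1)=31; μ^(2)=-1/2; μ^(3)=-11/4; μ^(4)=-50

((0, 0, 2, 0, 0); (0, 0, 1, 1, 0); (0, 1, 1, 1, 1); (1, 0, 0, 0, 0))


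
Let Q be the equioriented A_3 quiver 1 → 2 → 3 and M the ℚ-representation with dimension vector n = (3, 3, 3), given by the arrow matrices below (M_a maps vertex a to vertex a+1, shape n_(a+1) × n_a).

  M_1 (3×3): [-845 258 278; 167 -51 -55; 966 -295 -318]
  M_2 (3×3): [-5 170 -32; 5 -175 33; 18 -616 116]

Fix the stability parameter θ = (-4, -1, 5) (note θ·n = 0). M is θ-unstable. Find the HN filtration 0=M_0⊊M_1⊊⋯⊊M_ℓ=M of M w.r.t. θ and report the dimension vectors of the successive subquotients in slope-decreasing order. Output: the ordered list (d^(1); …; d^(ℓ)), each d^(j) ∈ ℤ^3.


Interval decomposition of M: I[1,2], I[1,3]^2, I[3,3].
HN type (ℓ=3): μ^(1)=5; μ^(2)=-1; μ^(3)=-4

((0, 0, 3); (0, 3, 0); (3, 0, 0))


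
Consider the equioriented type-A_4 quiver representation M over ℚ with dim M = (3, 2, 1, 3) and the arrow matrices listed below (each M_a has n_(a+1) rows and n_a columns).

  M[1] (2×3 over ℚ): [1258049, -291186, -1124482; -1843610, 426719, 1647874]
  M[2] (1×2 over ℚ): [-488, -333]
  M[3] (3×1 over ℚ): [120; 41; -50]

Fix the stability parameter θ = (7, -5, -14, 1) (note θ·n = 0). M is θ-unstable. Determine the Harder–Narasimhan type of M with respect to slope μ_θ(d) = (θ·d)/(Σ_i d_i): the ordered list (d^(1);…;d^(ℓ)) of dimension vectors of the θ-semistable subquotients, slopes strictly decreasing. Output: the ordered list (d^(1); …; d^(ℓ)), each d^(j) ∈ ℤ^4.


Barcode: M ≅ I[1,1], I[1,2], I[1,4], I[4,4]^2. HN layers by μ_θ (3 steps, strictly decreasing):
  μ^(1)=7; μ^(2)=1; μ^(3)=-4

((1, 0, 0, 0); (1, 1, 0, 3); (1, 1, 1, 0))


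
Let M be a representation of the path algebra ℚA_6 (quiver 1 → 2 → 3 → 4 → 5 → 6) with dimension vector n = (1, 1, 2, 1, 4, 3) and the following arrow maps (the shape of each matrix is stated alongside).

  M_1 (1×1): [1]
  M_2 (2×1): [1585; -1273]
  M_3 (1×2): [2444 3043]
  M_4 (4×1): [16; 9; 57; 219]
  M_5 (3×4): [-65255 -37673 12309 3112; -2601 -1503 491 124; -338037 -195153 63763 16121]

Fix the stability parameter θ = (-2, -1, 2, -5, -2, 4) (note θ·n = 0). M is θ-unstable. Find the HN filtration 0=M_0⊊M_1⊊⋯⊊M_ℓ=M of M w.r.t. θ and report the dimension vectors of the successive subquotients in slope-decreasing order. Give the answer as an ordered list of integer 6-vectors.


Via rank(M_{q-1}∘⋯∘M_p): M ≅ I[1,6], I[3,3], I[5,5]^2, I[5,6], I[6,6].
μ_θ-semistable layers: μ^(1)=4; μ^(2)=2; μ^(3)=-3/2; μ^(4)=-2

((0, 0, 0, 0, 0, 3); (0, 0, 1, 0, 0, 0); (0, 1, 1, 1, 1, 0); (1, 0, 0, 0, 3, 0))


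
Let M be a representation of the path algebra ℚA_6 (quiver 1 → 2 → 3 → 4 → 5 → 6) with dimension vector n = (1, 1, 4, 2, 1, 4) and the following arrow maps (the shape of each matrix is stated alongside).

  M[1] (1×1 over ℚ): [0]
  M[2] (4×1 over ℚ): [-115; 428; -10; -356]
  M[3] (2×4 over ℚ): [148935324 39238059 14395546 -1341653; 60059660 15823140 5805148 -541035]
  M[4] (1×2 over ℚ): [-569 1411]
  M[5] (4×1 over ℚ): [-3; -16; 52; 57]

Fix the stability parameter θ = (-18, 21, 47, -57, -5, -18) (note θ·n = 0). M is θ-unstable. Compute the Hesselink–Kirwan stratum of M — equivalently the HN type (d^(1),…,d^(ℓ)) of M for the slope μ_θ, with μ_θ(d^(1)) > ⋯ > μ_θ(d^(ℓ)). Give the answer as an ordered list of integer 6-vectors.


Via rank(M_{q-1}∘⋯∘M_p): M ≅ I[1,1], I[2,3], I[3,3], I[3,4], I[3,6], I[6,6]^3.
μ_θ-semistable layers: μ^(1)=47; μ^(2)=21; μ^(3)=-5; μ^(4)=-33/4; μ^(5)=-18

((0, 0, 2, 0, 0, 0); (0, 1, 0, 0, 0, 0); (0, 0, 1, 1, 0, 0); (0, 0, 1, 1, 1, 1); (1, 0, 0, 0, 0, 3))


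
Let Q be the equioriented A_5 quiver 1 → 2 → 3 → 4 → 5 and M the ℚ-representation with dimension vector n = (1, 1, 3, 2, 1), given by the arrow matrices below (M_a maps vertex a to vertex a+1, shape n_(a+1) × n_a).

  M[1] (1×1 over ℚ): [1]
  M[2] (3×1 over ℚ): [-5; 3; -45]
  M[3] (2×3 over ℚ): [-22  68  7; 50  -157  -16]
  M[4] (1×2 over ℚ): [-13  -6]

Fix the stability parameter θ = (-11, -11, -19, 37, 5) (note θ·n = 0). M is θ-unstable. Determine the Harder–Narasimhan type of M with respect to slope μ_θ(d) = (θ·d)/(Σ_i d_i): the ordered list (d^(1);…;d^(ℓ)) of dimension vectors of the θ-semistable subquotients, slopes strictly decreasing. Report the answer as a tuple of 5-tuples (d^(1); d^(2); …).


Barcode: M ≅ I[1,5], I[3,3], I[3,4]. HN layers by μ_θ (4 steps, strictly decreasing):
  μ^(1)=37; μ^(2)=21; μ^(3)=-41/3; μ^(4)=-19

((0, 0, 0, 1, 0); (0, 0, 0, 1, 1); (1, 1, 1, 0, 0); (0, 0, 2, 0, 0))


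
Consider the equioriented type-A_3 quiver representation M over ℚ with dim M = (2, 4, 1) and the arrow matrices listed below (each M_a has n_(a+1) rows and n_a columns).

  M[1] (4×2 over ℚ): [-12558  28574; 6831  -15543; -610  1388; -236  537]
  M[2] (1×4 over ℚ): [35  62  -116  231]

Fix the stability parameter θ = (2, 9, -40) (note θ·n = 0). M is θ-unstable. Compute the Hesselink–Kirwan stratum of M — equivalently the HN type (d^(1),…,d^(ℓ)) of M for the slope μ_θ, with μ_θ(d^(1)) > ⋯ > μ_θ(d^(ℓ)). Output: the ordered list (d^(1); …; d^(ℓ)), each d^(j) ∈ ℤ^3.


Barcode: M ≅ I[1,2], I[1,3], I[2,2]^2. HN layers by μ_θ (3 steps, strictly decreasing):
  μ^(1)=9; μ^(2)=2; μ^(3)=-29/3

((0, 3, 0); (1, 0, 0); (1, 1, 1))


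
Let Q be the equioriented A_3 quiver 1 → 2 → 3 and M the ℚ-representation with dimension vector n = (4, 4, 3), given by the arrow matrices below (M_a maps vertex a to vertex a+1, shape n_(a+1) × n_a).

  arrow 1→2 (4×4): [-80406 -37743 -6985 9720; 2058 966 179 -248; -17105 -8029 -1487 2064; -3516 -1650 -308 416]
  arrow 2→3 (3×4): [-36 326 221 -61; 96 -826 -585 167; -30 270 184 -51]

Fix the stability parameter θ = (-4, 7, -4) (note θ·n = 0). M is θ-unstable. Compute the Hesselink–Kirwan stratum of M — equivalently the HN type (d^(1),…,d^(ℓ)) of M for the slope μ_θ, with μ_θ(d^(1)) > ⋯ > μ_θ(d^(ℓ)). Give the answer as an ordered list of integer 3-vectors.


Interval decomposition of M: I[1,1], I[1,2]^2, I[1,3], I[2,3], I[3,3].
HN type (ℓ=3): μ^(1)=7; μ^(2)=3/2; μ^(3)=-4

((0, 2, 0); (0, 2, 2); (4, 0, 1))


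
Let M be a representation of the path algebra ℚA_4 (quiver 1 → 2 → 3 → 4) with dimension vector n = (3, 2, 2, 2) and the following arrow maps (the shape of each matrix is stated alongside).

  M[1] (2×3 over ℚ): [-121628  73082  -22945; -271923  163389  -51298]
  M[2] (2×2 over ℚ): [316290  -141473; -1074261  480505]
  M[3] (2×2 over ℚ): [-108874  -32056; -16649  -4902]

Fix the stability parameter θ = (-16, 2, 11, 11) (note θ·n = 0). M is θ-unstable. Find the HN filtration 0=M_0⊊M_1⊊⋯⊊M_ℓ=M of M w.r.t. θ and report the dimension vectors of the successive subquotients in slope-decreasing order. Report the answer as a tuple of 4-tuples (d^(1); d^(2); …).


Via rank(M_{q-1}∘⋯∘M_p): M ≅ I[1,1], I[1,4]^2.
μ_θ-semistable layers: μ^(1)=11; μ^(2)=2; μ^(3)=-16

((0, 0, 2, 2); (0, 2, 0, 0); (3, 0, 0, 0))


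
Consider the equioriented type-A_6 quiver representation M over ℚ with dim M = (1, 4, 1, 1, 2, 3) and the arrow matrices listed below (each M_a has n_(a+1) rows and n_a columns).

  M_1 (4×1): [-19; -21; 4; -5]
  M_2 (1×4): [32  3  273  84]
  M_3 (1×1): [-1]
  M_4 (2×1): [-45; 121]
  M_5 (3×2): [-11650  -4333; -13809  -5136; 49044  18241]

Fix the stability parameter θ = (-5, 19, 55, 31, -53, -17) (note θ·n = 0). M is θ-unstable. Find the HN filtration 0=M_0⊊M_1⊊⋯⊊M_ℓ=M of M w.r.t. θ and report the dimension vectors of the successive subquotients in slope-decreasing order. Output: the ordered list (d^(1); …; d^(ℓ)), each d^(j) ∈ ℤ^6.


Via rank(M_{q-1}∘⋯∘M_p): M ≅ I[1,6], I[2,2]^3, I[5,6], I[6,6].
μ_θ-semistable layers: μ^(1)=19; μ^(2)=7; μ^(3)=-5; μ^(4)=-17; μ^(5)=-53

((0, 3, 0, 0, 0, 0); (0, 1, 1, 1, 1, 1); (1, 0, 0, 0, 0, 0); (0, 0, 0, 0, 0, 2); (0, 0, 0, 0, 1, 0))


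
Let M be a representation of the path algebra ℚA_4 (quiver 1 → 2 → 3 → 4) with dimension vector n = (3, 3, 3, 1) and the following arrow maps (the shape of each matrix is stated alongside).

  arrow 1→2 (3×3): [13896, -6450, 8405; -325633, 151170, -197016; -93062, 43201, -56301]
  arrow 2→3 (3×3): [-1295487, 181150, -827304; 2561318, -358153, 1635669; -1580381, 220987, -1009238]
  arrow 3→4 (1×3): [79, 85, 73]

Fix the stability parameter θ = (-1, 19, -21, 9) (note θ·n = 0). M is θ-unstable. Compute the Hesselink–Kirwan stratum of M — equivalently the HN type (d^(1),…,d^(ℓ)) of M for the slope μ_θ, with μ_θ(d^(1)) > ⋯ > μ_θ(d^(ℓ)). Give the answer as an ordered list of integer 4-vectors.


Via rank(M_{q-1}∘⋯∘M_p): M ≅ I[1,3]^2, I[1,4].
μ_θ-semistable layers: μ^(1)=9; μ^(2)=-1

((0, 0, 0, 1); (3, 3, 3, 0))


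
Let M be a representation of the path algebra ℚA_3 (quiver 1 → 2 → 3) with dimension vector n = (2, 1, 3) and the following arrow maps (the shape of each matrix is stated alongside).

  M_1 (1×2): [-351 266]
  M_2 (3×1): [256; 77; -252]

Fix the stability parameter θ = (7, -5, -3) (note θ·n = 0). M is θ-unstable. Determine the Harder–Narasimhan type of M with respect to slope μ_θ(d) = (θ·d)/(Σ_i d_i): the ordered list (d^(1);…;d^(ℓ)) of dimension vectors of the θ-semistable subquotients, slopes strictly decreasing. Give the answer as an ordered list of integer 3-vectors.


Via rank(M_{q-1}∘⋯∘M_p): M ≅ I[1,1], I[1,3], I[3,3]^2.
μ_θ-semistable layers: μ^(1)=7; μ^(2)=-1/3; μ^(3)=-3

((1, 0, 0); (1, 1, 1); (0, 0, 2))


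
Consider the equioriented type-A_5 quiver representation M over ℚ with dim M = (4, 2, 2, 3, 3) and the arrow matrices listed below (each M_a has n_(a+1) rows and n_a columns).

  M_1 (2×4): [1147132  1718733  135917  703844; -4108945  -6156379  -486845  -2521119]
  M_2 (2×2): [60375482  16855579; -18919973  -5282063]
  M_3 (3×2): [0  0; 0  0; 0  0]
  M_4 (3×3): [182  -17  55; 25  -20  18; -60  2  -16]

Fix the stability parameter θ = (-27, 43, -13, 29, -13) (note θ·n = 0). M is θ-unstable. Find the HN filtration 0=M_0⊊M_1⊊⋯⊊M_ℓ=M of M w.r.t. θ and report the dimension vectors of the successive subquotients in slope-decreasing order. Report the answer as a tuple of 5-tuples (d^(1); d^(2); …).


Interval decomposition of M: I[1,1]^2, I[1,3]^2, I[4,5]^3.
HN type (ℓ=3): μ^(1)=15; μ^(2)=8; μ^(3)=-27

((0, 2, 2, 0, 0); (0, 0, 0, 3, 3); (4, 0, 0, 0, 0))


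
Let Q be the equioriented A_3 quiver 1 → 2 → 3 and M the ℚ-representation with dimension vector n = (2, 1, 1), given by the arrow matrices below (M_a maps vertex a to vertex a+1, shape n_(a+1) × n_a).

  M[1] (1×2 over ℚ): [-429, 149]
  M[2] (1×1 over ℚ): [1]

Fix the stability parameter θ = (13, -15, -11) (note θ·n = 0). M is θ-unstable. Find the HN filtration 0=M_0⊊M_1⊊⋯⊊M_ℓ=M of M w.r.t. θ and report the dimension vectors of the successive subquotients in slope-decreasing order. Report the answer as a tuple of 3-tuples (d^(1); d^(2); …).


Via rank(M_{q-1}∘⋯∘M_p): M ≅ I[1,1], I[1,3].
μ_θ-semistable layers: μ^(1)=13; μ^(2)=-13/3

((1, 0, 0); (1, 1, 1))
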